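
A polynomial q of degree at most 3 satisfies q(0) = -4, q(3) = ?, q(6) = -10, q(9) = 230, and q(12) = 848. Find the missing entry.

The 4 known points determine the degree-3 polynomial uniquely.
Write q(x) = ax^3 + bx^2 + cx + d. Substituting each data point gives a linear system:
  d = -4
  216a + 36b + 6c + d = -10
  729a + 81b + 9c + d = 230
  1728a + 144b + 12c + d = 848
Solving the system yields a = 1, b = -6, c = -1, d = -4.
So q(x) = x^3 - 6x^2 - x - 4.
Then q(3) = -34.

-34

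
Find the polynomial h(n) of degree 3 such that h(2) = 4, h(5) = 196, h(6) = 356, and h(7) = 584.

Using the Lagrange interpolation formula with nodes 2, 5, 6, 7:
  L_0(n) = (n - 5)(n - 6)(n - 7) / -60
  L_1(n) = (n - 2)(n - 6)(n - 7) / 6
  L_2(n) = (n - 2)(n - 5)(n - 7) / -4
  L_3(n) = (n - 2)(n - 5)(n - 6) / 10
Then h(n) = 4·L_0(n) + 196·L_1(n) + 356·L_2(n) + 584·L_3(n).
Expanding and collecting terms gives h(n) = 2n^3 - 2n^2 - 4.
Check: h(5) = 196. ✓

h(n) = 2n^3 - 2n^2 - 4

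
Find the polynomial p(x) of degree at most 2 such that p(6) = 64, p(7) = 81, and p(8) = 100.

Write p(x) = ax^2 + bx + c. Substituting each data point gives a linear system:
  36a + 6b + c = 64
  49a + 7b + c = 81
  64a + 8b + c = 100
Solving the system yields a = 1, b = 4, c = 4.
So p(x) = x^2 + 4x + 4.
Check: p(8) = 100. ✓

p(x) = x^2 + 4x + 4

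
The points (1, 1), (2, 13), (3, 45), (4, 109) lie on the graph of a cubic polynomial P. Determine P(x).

Write P(x) = ax^3 + bx^2 + cx + d. Substituting each data point gives a linear system:
  a + b + c + d = 1
  8a + 4b + 2c + d = 13
  27a + 9b + 3c + d = 45
  64a + 16b + 4c + d = 109
Solving the system yields a = 2, b = -2, c = 4, d = -3.
So P(x) = 2x^3 - 2x^2 + 4x - 3.
Check: P(1) = 1. ✓

P(x) = 2x^3 - 2x^2 + 4x - 3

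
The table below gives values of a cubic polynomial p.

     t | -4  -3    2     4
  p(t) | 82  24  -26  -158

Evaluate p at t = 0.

Using the Lagrange interpolation formula with nodes -4, -3, 2, 4:
  L_0(t) = (t + 3)(t - 2)(t - 4) / -48
  L_1(t) = (t + 4)(t - 2)(t - 4) / 35
  L_2(t) = (t + 4)(t + 3)(t - 4) / -60
  L_3(t) = (t + 4)(t + 3)(t - 2) / 112
Then p(t) = 82·L_0(t) + 24·L_1(t) - 26·L_2(t) - 158·L_3(t).
Expanding and collecting terms gives p(t) = -2t^3 - 2t^2 + 2t - 6.
Evaluating at t = 0: p(0) = -6.

-6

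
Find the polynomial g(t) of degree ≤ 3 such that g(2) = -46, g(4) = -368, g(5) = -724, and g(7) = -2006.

g(t) = -6t^3 + t^2 + t - 4

Write g(t) = at^3 + bt^2 + ct + d. Substituting each data point gives a linear system:
  8a + 4b + 2c + d = -46
  64a + 16b + 4c + d = -368
  125a + 25b + 5c + d = -724
  343a + 49b + 7c + d = -2006
Solving the system yields a = -6, b = 1, c = 1, d = -4.
So g(t) = -6t^3 + t^2 + t - 4.
Check: g(5) = -724. ✓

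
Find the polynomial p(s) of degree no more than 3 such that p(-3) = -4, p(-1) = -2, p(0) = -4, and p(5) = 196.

Write p(s) = as^3 + bs^2 + cs + d. Substituting each data point gives a linear system:
  -27a + 9b - 3c + d = -4
  -a + b - c + d = -2
  d = -4
  125a + 25b + 5c + d = 196
Solving the system yields a = 1, b = 3, c = 0, d = -4.
So p(s) = s^3 + 3s^2 - 4.
Check: p(5) = 196. ✓

p(s) = s^3 + 3s^2 - 4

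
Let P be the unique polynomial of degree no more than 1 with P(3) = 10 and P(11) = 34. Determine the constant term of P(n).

Write P(n) = an + b. Substituting each data point gives a linear system:
  3a + b = 10
  11a + b = 34
Solving the system yields a = 3, b = 1.
So P(n) = 3n + 1.
The constant term is 1.

1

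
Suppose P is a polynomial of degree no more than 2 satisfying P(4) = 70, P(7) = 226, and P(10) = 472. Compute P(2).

16

Using the Lagrange interpolation formula with nodes 4, 7, 10:
  L_0(t) = (t - 7)(t - 10) / 18
  L_1(t) = (t - 4)(t - 10) / -9
  L_2(t) = (t - 4)(t - 7) / 18
Then P(t) = 70·L_0(t) + 226·L_1(t) + 472·L_2(t).
Expanding and collecting terms gives P(t) = 5t² - 3t + 2.
Evaluating at t = 2: P(2) = 16.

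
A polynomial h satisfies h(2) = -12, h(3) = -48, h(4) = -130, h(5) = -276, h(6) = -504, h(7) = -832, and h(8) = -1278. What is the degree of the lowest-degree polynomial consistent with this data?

3

Forward differences of the values at x = 2, 3, 4, 5, 6, 7, 8:
  h  : -12  -48  -130  -276  -504  -832  -1278
  Δ  : -36  -82  -146  -228  -328  -446
  Δ^2: -46  -64  -82  -100  -118
  Δ^3: -18  -18  -18  -18
  Δ^4: 0  0  0
  Δ^5: 0  0
  Δ^6: 0
The third differences are constant (-18) and nonzero, while all higher differences vanish, so the minimal degree is 3.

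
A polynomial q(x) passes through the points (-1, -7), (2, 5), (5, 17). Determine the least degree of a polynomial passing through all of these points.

1

Forward differences of the values at x = -1, 2, 5:
  q  : -7  5  17
  Δ  : 12  12
  Δ^2: 0
The first differences are constant (12) and nonzero, while all higher differences vanish, so the minimal degree is 1.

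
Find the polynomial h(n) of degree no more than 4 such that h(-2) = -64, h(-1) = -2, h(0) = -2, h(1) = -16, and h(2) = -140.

h(n) = -6n^4 - 4n^3 - n^2 - 3n - 2

Write h(n) = an^4 + bn^3 + cn^2 + dn + e. Substituting each data point gives a linear system:
  16a - 8b + 4c - 2d + e = -64
  a - b + c - d + e = -2
  e = -2
  a + b + c + d + e = -16
  16a + 8b + 4c + 2d + e = -140
Solving the system yields a = -6, b = -4, c = -1, d = -3, e = -2.
So h(n) = -6n^4 - 4n^3 - n^2 - 3n - 2.
Check: h(0) = -2. ✓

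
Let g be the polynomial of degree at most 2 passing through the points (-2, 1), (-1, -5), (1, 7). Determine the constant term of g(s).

-3

Write g(s) = as^2 + bs + c. Substituting each data point gives a linear system:
  4a - 2b + c = 1
  a - b + c = -5
  a + b + c = 7
Solving the system yields a = 4, b = 6, c = -3.
So g(s) = 4s^2 + 6s - 3.
The constant term is -3.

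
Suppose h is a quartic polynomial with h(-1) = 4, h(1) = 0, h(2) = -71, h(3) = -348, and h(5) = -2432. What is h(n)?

Using the Lagrange interpolation formula with nodes -1, 1, 2, 3, 5:
  L_0(n) = (n - 1)(n - 2)(n - 3)(n - 5) / 144
  L_1(n) = (n + 1)(n - 2)(n - 3)(n - 5) / -16
  L_2(n) = (n + 1)(n - 1)(n - 3)(n - 5) / 9
  L_3(n) = (n + 1)(n - 1)(n - 2)(n - 5) / -16
  L_4(n) = (n + 1)(n - 1)(n - 2)(n - 3) / 144
Then h(n) = 4·L_0(n) + 0·L_1(n) - 71·L_2(n) - 348·L_3(n) - 2432·L_4(n).
Expanding and collecting terms gives h(n) = -3n⁴ - 5n³ + 2n² + 3n + 3.
Check: h(1) = 0. ✓

h(n) = -3n^4 - 5n^3 + 2n^2 + 3n + 3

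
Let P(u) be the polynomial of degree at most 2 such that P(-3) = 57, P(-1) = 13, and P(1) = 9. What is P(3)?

Write P(u) = au^2 + bu + c. Substituting each data point gives a linear system:
  9a - 3b + c = 57
  a - b + c = 13
  a + b + c = 9
Solving the system yields a = 5, b = -2, c = 6.
So P(u) = 5u^2 - 2u + 6.
Then P(3) = 45.

45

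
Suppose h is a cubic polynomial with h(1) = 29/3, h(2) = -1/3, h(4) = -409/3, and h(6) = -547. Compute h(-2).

71/3

Using the Lagrange interpolation formula with nodes 1, 2, 4, 6:
  L_0(t) = (t - 2)(t - 4)(t - 6) / -15
  L_1(t) = (t - 1)(t - 4)(t - 6) / 8
  L_2(t) = (t - 1)(t - 2)(t - 6) / -12
  L_3(t) = (t - 1)(t - 2)(t - 4) / 40
Then h(t) = 29/3·L_0(t) - 1/3·L_1(t) - 409/3·L_2(t) - 547·L_3(t).
Expanding and collecting terms gives h(t) = -3t^3 + (5/3)t^2 + 6t + 5.
Evaluating at t = -2: h(-2) = 71/3.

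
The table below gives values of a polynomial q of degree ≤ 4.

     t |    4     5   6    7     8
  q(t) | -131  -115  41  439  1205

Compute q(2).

Forward differences of the values at t = 4, 5, 6, 7, 8:
  q  : -131  -115  41  439  1205
  Δ  : 16  156  398  766
  Δ^2: 140  242  368
  Δ^3: 102  126
  Δ^4: 24
The fourth differences are constant, confirming degree 4.
Interpolating (Newton forward form) and evaluating at t = 2 gives q(2) = -31.

-31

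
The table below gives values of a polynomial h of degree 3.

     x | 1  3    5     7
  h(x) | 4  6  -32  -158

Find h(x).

Write h(x) = ax^3 + bx^2 + cx + d. Substituting each data point gives a linear system:
  a + b + c + d = 4
  27a + 9b + 3c + d = 6
  125a + 25b + 5c + d = -32
  343a + 49b + 7c + d = -158
Solving the system yields a = -1, b = 4, c = -2, d = 3.
So h(x) = -x³ + 4x² - 2x + 3.
Check: h(3) = 6. ✓

h(x) = -x^3 + 4x^2 - 2x + 3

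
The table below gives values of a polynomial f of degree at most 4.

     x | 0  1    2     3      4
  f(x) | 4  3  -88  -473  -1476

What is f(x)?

Write f(x) = ax^4 + bx^3 + cx^2 + dx + e. Substituting each data point gives a linear system:
  e = 4
  a + b + c + d + e = 3
  16a + 8b + 4c + 2d + e = -88
  81a + 27b + 9c + 3d + e = -473
  256a + 64b + 16c + 4d + e = -1476
Solving the system yields a = -5, b = -4, c = 2, d = 6, e = 4.
So f(x) = -5x^4 - 4x^3 + 2x^2 + 6x + 4.
Check: f(3) = -473. ✓

f(x) = -5x^4 - 4x^3 + 2x^2 + 6x + 4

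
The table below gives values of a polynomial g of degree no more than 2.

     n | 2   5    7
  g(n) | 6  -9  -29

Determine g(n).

Write g(n) = an^2 + bn + c. Substituting each data point gives a linear system:
  4a + 2b + c = 6
  25a + 5b + c = -9
  49a + 7b + c = -29
Solving the system yields a = -1, b = 2, c = 6.
So g(n) = -n^2 + 2n + 6.
Check: g(2) = 6. ✓

g(n) = -n^2 + 2n + 6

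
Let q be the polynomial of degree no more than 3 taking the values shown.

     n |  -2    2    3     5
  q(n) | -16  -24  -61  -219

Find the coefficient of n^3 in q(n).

Write q(n) = an^3 + bn^2 + cn + d. Substituting each data point gives a linear system:
  -8a + 4b - 2c + d = -16
  8a + 4b + 2c + d = -24
  27a + 9b + 3c + d = -61
  125a + 25b + 5c + d = -219
Solving the system yields a = -1, b = -4, c = 2, d = -4.
So q(n) = -n³ - 4n² + 2n - 4.
The leading coefficient is -1.

-1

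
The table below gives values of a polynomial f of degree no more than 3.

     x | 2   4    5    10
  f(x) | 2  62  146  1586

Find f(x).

f(x) = 2x^3 - 4x^2 - 2x + 6

Write f(x) = ax^3 + bx^2 + cx + d. Substituting each data point gives a linear system:
  8a + 4b + 2c + d = 2
  64a + 16b + 4c + d = 62
  125a + 25b + 5c + d = 146
  1000a + 100b + 10c + d = 1586
Solving the system yields a = 2, b = -4, c = -2, d = 6.
So f(x) = 2x^3 - 4x^2 - 2x + 6.
Check: f(2) = 2. ✓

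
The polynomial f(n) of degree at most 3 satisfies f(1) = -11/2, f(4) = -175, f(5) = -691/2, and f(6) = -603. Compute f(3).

Using the Lagrange interpolation formula with nodes 1, 4, 5, 6:
  L_0(n) = (n - 4)(n - 5)(n - 6) / -60
  L_1(n) = (n - 1)(n - 5)(n - 6) / 6
  L_2(n) = (n - 1)(n - 4)(n - 6) / -4
  L_3(n) = (n - 1)(n - 4)(n - 5) / 10
Then f(n) = -11/2·L_0(n) - 175·L_1(n) - 691/2·L_2(n) - 603·L_3(n).
Expanding and collecting terms gives f(n) = -3n^3 + (3/2)n^2 - n - 3.
Evaluating at n = 3: f(3) = -147/2.

-147/2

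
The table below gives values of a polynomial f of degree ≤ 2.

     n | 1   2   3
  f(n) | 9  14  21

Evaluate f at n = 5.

41

Using the Lagrange interpolation formula with nodes 1, 2, 3:
  L_0(n) = (n - 2)(n - 3) / 2
  L_1(n) = (n - 1)(n - 3) / -1
  L_2(n) = (n - 1)(n - 2) / 2
Then f(n) = 9·L_0(n) + 14·L_1(n) + 21·L_2(n).
Expanding and collecting terms gives f(n) = n^2 + 2n + 6.
Evaluating at n = 5: f(5) = 41.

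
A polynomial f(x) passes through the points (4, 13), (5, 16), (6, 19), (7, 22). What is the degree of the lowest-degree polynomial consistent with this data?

Forward differences of the values at x = 4, 5, 6, 7:
  f  : 13  16  19  22
  Δ  : 3  3  3
  Δ^2: 0  0
  Δ^3: 0
The first differences are constant (3) and nonzero, while all higher differences vanish, so the minimal degree is 1.

1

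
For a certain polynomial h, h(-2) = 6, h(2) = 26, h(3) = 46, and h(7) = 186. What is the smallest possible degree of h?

Divided differences on the nodes -2, 2, 3, 7:
  order 0: 6  26  46  186
  order 1: 5  20  35
  order 2: 3  3
  order 3: 0
The order-2 divided differences are all 3 (nonzero) and every higher order vanishes, so the data lies on a polynomial of degree exactly 2.

2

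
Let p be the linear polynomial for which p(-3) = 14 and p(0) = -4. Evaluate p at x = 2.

-16

Write p(x) = ax + b. Substituting each data point gives a linear system:
  -3a + b = 14
  b = -4
Solving the system yields a = -6, b = -4.
So p(x) = -6x - 4.
Then p(2) = -16.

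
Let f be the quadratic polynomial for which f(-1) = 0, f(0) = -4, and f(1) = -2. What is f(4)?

40

Write f(t) = at^2 + bt + c. Substituting each data point gives a linear system:
  a - b + c = 0
  c = -4
  a + b + c = -2
Solving the system yields a = 3, b = -1, c = -4.
So f(t) = 3t^2 - t - 4.
Then f(4) = 40.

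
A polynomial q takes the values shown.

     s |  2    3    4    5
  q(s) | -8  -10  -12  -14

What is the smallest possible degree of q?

Forward differences of the values at s = 2, 3, 4, 5:
  q  : -8  -10  -12  -14
  Δ  : -2  -2  -2
  Δ^2: 0  0
  Δ^3: 0
The first differences are constant (-2) and nonzero, while all higher differences vanish, so the minimal degree is 1.

1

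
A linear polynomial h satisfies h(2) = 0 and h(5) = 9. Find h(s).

h(s) = 3s - 6

Write h(s) = as + b. Substituting each data point gives a linear system:
  2a + b = 0
  5a + b = 9
Solving the system yields a = 3, b = -6.
So h(s) = 3s - 6.
Check: h(5) = 9. ✓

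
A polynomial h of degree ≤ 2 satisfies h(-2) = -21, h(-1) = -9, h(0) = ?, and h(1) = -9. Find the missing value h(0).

-5

The 3 known points determine the degree-2 polynomial uniquely.
Write h(t) = at^2 + bt + c. Substituting each data point gives a linear system:
  4a - 2b + c = -21
  a - b + c = -9
  a + b + c = -9
Solving the system yields a = -4, b = 0, c = -5.
So h(t) = -4t² - 5.
Then h(0) = -5.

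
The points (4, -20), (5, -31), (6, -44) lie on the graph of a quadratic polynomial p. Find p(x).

p(x) = -x^2 - 2x + 4

Write p(x) = ax^2 + bx + c. Substituting each data point gives a linear system:
  16a + 4b + c = -20
  25a + 5b + c = -31
  36a + 6b + c = -44
Solving the system yields a = -1, b = -2, c = 4.
So p(x) = -x^2 - 2x + 4.
Check: p(4) = -20. ✓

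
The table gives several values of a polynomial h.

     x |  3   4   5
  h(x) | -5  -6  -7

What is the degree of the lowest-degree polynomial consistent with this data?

Forward differences of the values at x = 3, 4, 5:
  h  : -5  -6  -7
  Δ  : -1  -1
  Δ^2: 0
The first differences are constant (-1) and nonzero, while all higher differences vanish, so the minimal degree is 1.

1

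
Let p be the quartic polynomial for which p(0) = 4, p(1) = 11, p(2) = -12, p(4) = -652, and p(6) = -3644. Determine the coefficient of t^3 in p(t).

Write p(t) = at^4 + bt^3 + ct^2 + dt + e. Substituting each data point gives a linear system:
  e = 4
  a + b + c + d + e = 11
  16a + 8b + 4c + 2d + e = -12
  256a + 64b + 16c + 4d + e = -652
  1296a + 216b + 36c + 6d + e = -3644
Solving the system yields a = -3, b = 0, c = 6, d = 4, e = 4.
So p(t) = -3t^4 + 6t^2 + 4t + 4.
The coefficient of t^3 is 0.

0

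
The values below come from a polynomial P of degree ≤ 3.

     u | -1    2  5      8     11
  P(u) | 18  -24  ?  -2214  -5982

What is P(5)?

The 4 known points determine the degree-3 polynomial uniquely.
Write P(u) = au^3 + bu^2 + cu + d. Substituting each data point gives a linear system:
  -a + b - c + d = 18
  8a + 4b + 2c + d = -24
  512a + 64b + 8c + d = -2214
  1331a + 121b + 11c + d = -5982
Solving the system yields a = -5, b = 6, c = -5, d = 2.
So P(u) = -5u³ + 6u² - 5u + 2.
Then P(5) = -498.

-498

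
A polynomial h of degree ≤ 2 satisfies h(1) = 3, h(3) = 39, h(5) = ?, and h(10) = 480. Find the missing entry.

The 3 known points determine the degree-2 polynomial uniquely.
Write h(x) = ax^2 + bx + c. Substituting each data point gives a linear system:
  a + b + c = 3
  9a + 3b + c = 39
  100a + 10b + c = 480
Solving the system yields a = 5, b = -2, c = 0.
So h(x) = 5x^2 - 2x.
Then h(5) = 115.

115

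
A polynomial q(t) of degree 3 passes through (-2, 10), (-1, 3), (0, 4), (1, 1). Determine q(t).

Using the Lagrange interpolation formula with nodes -2, -1, 0, 1:
  L_0(t) = (t + 1)t(t - 1) / -6
  L_1(t) = (t + 2)t(t - 1) / 2
  L_2(t) = (t + 2)(t + 1)(t - 1) / -2
  L_3(t) = (t + 2)(t + 1)t / 6
Then q(t) = 10·L_0(t) + 3·L_1(t) + 4·L_2(t) + 1·L_3(t).
Expanding and collecting terms gives q(t) = -2t^3 - 2t^2 + t + 4.
Check: q(-2) = 10. ✓

q(t) = -2t^3 - 2t^2 + t + 4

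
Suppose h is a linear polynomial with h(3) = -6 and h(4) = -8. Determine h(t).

h(t) = -2t

Using the Lagrange interpolation formula with nodes 3, 4:
  L_0(t) = (t - 4) / -1
  L_1(t) = (t - 3) / 1
Then h(t) = -6·L_0(t) - 8·L_1(t).
Expanding and collecting terms gives h(t) = -2t.
Check: h(4) = -8. ✓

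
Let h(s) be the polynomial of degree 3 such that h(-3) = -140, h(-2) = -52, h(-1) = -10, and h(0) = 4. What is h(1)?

Using the Lagrange interpolation formula with nodes -3, -2, -1, 0:
  L_0(s) = (s + 2)(s + 1)s / -6
  L_1(s) = (s + 3)(s + 1)s / 2
  L_2(s) = (s + 3)(s + 2)s / -2
  L_3(s) = (s + 3)(s + 2)(s + 1) / 6
Then h(s) = -140·L_0(s) - 52·L_1(s) - 10·L_2(s) + 4·L_3(s).
Expanding and collecting terms gives h(s) = 3s^3 - 5s^2 + 6s + 4.
Evaluating at s = 1: h(1) = 8.

8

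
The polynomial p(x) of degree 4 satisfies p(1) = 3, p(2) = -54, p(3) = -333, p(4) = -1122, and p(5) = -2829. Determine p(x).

p(x) = -5x^4 + 2x^3 + 2x^2 - 2x + 6

Write p(x) = ax^4 + bx^3 + cx^2 + dx + e. Substituting each data point gives a linear system:
  a + b + c + d + e = 3
  16a + 8b + 4c + 2d + e = -54
  81a + 27b + 9c + 3d + e = -333
  256a + 64b + 16c + 4d + e = -1122
  625a + 125b + 25c + 5d + e = -2829
Solving the system yields a = -5, b = 2, c = 2, d = -2, e = 6.
So p(x) = -5x^4 + 2x^3 + 2x^2 - 2x + 6.
Check: p(4) = -1122. ✓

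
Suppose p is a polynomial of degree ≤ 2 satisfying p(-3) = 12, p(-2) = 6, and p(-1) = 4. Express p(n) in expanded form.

Write p(n) = an^2 + bn + c. Substituting each data point gives a linear system:
  9a - 3b + c = 12
  4a - 2b + c = 6
  a - b + c = 4
Solving the system yields a = 2, b = 4, c = 6.
So p(n) = 2n^2 + 4n + 6.
Check: p(-1) = 4. ✓

p(n) = 2n^2 + 4n + 6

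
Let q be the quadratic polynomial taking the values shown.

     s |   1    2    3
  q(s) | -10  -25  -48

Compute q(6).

-165

Write q(s) = as^2 + bs + c. Substituting each data point gives a linear system:
  a + b + c = -10
  4a + 2b + c = -25
  9a + 3b + c = -48
Solving the system yields a = -4, b = -3, c = -3.
So q(s) = -4s^2 - 3s - 3.
Then q(6) = -165.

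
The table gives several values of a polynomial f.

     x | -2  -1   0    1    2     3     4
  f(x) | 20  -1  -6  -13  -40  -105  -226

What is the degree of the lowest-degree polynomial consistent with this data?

Forward differences of the values at x = -2, -1, 0, 1, 2, 3, 4:
  f  : 20  -1  -6  -13  -40  -105  -226
  Δ  : -21  -5  -7  -27  -65  -121
  Δ^2: 16  -2  -20  -38  -56
  Δ^3: -18  -18  -18  -18
  Δ^4: 0  0  0
  Δ^5: 0  0
  Δ^6: 0
The third differences are constant (-18) and nonzero, while all higher differences vanish, so the minimal degree is 3.

3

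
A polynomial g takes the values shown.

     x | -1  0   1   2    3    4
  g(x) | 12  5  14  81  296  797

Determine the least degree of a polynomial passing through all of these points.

Forward differences of the values at x = -1, 0, 1, 2, 3, 4:
  g  : 12  5  14  81  296  797
  Δ  : -7  9  67  215  501
  Δ^2: 16  58  148  286
  Δ^3: 42  90  138
  Δ^4: 48  48
  Δ^5: 0
The fourth differences are constant (48) and nonzero, while all higher differences vanish, so the minimal degree is 4.

4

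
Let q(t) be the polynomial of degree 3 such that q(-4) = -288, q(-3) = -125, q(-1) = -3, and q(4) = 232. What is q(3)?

Using the Lagrange interpolation formula with nodes -4, -3, -1, 4:
  L_0(t) = (t + 3)(t + 1)(t - 4) / -24
  L_1(t) = (t + 4)(t + 1)(t - 4) / 14
  L_2(t) = (t + 4)(t + 3)(t - 4) / -30
  L_3(t) = (t + 4)(t + 3)(t + 1) / 280
Then q(t) = -288·L_0(t) - 125·L_1(t) - 3·L_2(t) + 232·L_3(t).
Expanding and collecting terms gives q(t) = 4t^3 - 2t^2 + t + 4.
Evaluating at t = 3: q(3) = 97.

97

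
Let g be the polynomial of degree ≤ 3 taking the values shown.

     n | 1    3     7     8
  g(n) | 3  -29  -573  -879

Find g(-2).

21

Using the Lagrange interpolation formula with nodes 1, 3, 7, 8:
  L_0(n) = (n - 3)(n - 7)(n - 8) / -84
  L_1(n) = (n - 1)(n - 7)(n - 8) / 40
  L_2(n) = (n - 1)(n - 3)(n - 8) / -24
  L_3(n) = (n - 1)(n - 3)(n - 7) / 35
Then g(n) = 3·L_0(n) - 29·L_1(n) - 573·L_2(n) - 879·L_3(n).
Expanding and collecting terms gives g(n) = -2n^3 + 2n^2 + 2n + 1.
Evaluating at n = -2: g(-2) = 21.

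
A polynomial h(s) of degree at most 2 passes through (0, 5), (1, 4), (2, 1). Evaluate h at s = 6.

-31

Forward differences of the values at s = 0, 1, 2:
  h  : 5  4  1
  Δ  : -1  -3
  Δ^2: -2
The second differences are constant, confirming degree 2.
Interpolating (Newton forward form) and evaluating at s = 6 gives h(6) = -31.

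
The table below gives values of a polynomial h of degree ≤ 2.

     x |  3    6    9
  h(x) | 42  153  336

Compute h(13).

Forward differences of the values at x = 3, 6, 9:
  h  : 42  153  336
  Δ  : 111  183
  Δ^2: 72
The second differences are constant, confirming degree 2.
Interpolating (Newton forward form) and evaluating at x = 13 gives h(13) = 692.

692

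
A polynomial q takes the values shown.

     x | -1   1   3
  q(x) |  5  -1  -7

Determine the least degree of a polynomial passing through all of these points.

Forward differences of the values at x = -1, 1, 3:
  q  : 5  -1  -7
  Δ  : -6  -6
  Δ^2: 0
The first differences are constant (-6) and nonzero, while all higher differences vanish, so the minimal degree is 1.

1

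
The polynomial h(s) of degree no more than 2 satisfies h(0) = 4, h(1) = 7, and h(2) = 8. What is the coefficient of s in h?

4

Write h(s) = as^2 + bs + c. Substituting each data point gives a linear system:
  c = 4
  a + b + c = 7
  4a + 2b + c = 8
Solving the system yields a = -1, b = 4, c = 4.
So h(s) = -s^2 + 4s + 4.
The coefficient of s is 4.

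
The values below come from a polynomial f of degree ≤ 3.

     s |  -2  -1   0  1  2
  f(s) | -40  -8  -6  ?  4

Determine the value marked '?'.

-10

The 4 known points determine the degree-3 polynomial uniquely.
Write f(s) = as^3 + bs^2 + cs + d. Substituting each data point gives a linear system:
  -8a + 4b - 2c + d = -40
  -a + b - c + d = -8
  d = -6
  8a + 4b + 2c + d = 4
Solving the system yields a = 4, b = -3, c = -5, d = -6.
So f(s) = 4s^3 - 3s^2 - 5s - 6.
Then f(1) = -10.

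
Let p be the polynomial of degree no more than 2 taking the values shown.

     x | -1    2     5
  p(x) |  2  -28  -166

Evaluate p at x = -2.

-12

Write p(x) = ax^2 + bx + c. Substituting each data point gives a linear system:
  a - b + c = 2
  4a + 2b + c = -28
  25a + 5b + c = -166
Solving the system yields a = -6, b = -4, c = 4.
So p(x) = -6x² - 4x + 4.
Then p(-2) = -12.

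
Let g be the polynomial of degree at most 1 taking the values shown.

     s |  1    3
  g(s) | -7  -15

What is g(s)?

Using the Lagrange interpolation formula with nodes 1, 3:
  L_0(s) = (s - 3) / -2
  L_1(s) = (s - 1) / 2
Then g(s) = -7·L_0(s) - 15·L_1(s).
Expanding and collecting terms gives g(s) = -4s - 3.
Check: g(3) = -15. ✓

g(s) = -4s - 3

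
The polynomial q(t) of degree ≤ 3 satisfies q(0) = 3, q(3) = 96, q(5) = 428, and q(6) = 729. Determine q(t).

Using the Lagrange interpolation formula with nodes 0, 3, 5, 6:
  L_0(t) = (t - 3)(t - 5)(t - 6) / -90
  L_1(t) = t(t - 5)(t - 6) / 18
  L_2(t) = t(t - 3)(t - 6) / -10
  L_3(t) = t(t - 3)(t - 5) / 18
Then q(t) = 3·L_0(t) + 96·L_1(t) + 428·L_2(t) + 729·L_3(t).
Expanding and collecting terms gives q(t) = 3t^3 + 3t^2 - 5t + 3.
Check: q(3) = 96. ✓

q(t) = 3t^3 + 3t^2 - 5t + 3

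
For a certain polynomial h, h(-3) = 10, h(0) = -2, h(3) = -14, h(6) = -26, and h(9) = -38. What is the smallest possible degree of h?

Forward differences of the values at u = -3, 0, 3, 6, 9:
  h  : 10  -2  -14  -26  -38
  Δ  : -12  -12  -12  -12
  Δ^2: 0  0  0
  Δ^3: 0  0
  Δ^4: 0
The first differences are constant (-12) and nonzero, while all higher differences vanish, so the minimal degree is 1.

1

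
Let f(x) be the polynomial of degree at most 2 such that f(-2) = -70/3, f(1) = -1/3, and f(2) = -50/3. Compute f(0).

4

Using the Lagrange interpolation formula with nodes -2, 1, 2:
  L_0(x) = (x - 1)(x - 2) / 12
  L_1(x) = (x + 2)(x - 2) / -3
  L_2(x) = (x + 2)(x - 1) / 4
Then f(x) = -70/3·L_0(x) - 1/3·L_1(x) - 50/3·L_2(x).
Expanding and collecting terms gives f(x) = -6x^2 + (5/3)x + 4.
Evaluating at x = 0: f(0) = 4.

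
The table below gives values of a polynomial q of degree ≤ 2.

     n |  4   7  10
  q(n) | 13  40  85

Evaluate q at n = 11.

Write q(n) = an^2 + bn + c. Substituting each data point gives a linear system:
  16a + 4b + c = 13
  49a + 7b + c = 40
  100a + 10b + c = 85
Solving the system yields a = 1, b = -2, c = 5.
So q(n) = n² - 2n + 5.
Then q(11) = 104.

104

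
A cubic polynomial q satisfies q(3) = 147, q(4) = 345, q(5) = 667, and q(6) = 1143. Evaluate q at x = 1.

3

Forward differences of the values at x = 3, 4, 5, 6:
  q  : 147  345  667  1143
  Δ  : 198  322  476
  Δ^2: 124  154
  Δ^3: 30
The third differences are constant, confirming degree 3.
Interpolating (Newton forward form) and evaluating at x = 1 gives q(1) = 3.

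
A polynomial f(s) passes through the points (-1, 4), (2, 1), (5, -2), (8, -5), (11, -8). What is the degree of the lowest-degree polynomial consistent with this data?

1

Forward differences of the values at s = -1, 2, 5, 8, 11:
  f  : 4  1  -2  -5  -8
  Δ  : -3  -3  -3  -3
  Δ^2: 0  0  0
  Δ^3: 0  0
  Δ^4: 0
The first differences are constant (-3) and nonzero, while all higher differences vanish, so the minimal degree is 1.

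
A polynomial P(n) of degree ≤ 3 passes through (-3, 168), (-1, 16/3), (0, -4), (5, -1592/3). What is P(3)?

Using the Lagrange interpolation formula with nodes -3, -1, 0, 5:
  L_0(n) = (n + 1)n(n - 5) / -48
  L_1(n) = (n + 3)n(n - 5) / 12
  L_2(n) = (n + 3)(n + 1)(n - 5) / -15
  L_3(n) = (n + 3)(n + 1)n / 240
Then P(n) = 168·L_0(n) + 16/3·L_1(n) - 4·L_2(n) - 1592/3·L_3(n).
Expanding and collecting terms gives P(n) = -5n^3 + 4n^2 - (1/3)n - 4.
Evaluating at n = 3: P(3) = -104.

-104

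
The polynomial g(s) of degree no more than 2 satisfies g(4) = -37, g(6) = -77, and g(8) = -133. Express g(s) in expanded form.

Write g(s) = as^2 + bs + c. Substituting each data point gives a linear system:
  16a + 4b + c = -37
  36a + 6b + c = -77
  64a + 8b + c = -133
Solving the system yields a = -2, b = 0, c = -5.
So g(s) = -2s² - 5.
Check: g(4) = -37. ✓

g(s) = -2s^2 - 5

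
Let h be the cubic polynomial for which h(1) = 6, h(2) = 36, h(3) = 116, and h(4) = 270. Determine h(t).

h(t) = 4t^3 + t^2 - t + 2

Using the Lagrange interpolation formula with nodes 1, 2, 3, 4:
  L_0(t) = (t - 2)(t - 3)(t - 4) / -6
  L_1(t) = (t - 1)(t - 3)(t - 4) / 2
  L_2(t) = (t - 1)(t - 2)(t - 4) / -2
  L_3(t) = (t - 1)(t - 2)(t - 3) / 6
Then h(t) = 6·L_0(t) + 36·L_1(t) + 116·L_2(t) + 270·L_3(t).
Expanding and collecting terms gives h(t) = 4t³ + t² - t + 2.
Check: h(1) = 6. ✓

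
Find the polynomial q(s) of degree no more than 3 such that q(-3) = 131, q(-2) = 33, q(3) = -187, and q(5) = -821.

Using the Lagrange interpolation formula with nodes -3, -2, 3, 5:
  L_0(s) = (s + 2)(s - 3)(s - 5) / -48
  L_1(s) = (s + 3)(s - 3)(s - 5) / 35
  L_2(s) = (s + 3)(s + 2)(s - 5) / -60
  L_3(s) = (s + 3)(s + 2)(s - 3) / 112
Then q(s) = 131·L_0(s) + 33·L_1(s) - 187·L_2(s) - 821·L_3(s).
Expanding and collecting terms gives q(s) = -6s³ - 3s² + s - 1.
Check: q(3) = -187. ✓

q(s) = -6s^3 - 3s^2 + s - 1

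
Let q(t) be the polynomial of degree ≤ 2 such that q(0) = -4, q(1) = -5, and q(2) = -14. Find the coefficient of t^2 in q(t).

-4

Write q(t) = at^2 + bt + c. Substituting each data point gives a linear system:
  c = -4
  a + b + c = -5
  4a + 2b + c = -14
Solving the system yields a = -4, b = 3, c = -4.
So q(t) = -4t^2 + 3t - 4.
The leading coefficient is -4.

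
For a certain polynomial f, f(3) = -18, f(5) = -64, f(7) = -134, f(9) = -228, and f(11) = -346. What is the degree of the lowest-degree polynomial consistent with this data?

2

Forward differences of the values at n = 3, 5, 7, 9, 11:
  f  : -18  -64  -134  -228  -346
  Δ  : -46  -70  -94  -118
  Δ^2: -24  -24  -24
  Δ^3: 0  0
  Δ^4: 0
The second differences are constant (-24) and nonzero, while all higher differences vanish, so the minimal degree is 2.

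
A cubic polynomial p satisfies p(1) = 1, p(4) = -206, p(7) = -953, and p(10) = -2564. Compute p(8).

Forward differences of the values at t = 1, 4, 7, 10:
  p  : 1  -206  -953  -2564
  Δ  : -207  -747  -1611
  Δ^2: -540  -864
  Δ^3: -324
The third differences are constant, confirming degree 3.
Interpolating (Newton forward form) and evaluating at t = 8 gives p(8) = -1378.

-1378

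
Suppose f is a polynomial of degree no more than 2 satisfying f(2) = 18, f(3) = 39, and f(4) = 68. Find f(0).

0

Write f(s) = as^2 + bs + c. Substituting each data point gives a linear system:
  4a + 2b + c = 18
  9a + 3b + c = 39
  16a + 4b + c = 68
Solving the system yields a = 4, b = 1, c = 0.
So f(s) = 4s^2 + s.
Then f(0) = 0.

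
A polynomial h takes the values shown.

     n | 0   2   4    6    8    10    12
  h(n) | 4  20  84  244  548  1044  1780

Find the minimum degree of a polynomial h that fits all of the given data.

3

Forward differences of the values at n = 0, 2, 4, 6, 8, 10, 12:
  h  : 4  20  84  244  548  1044  1780
  Δ  : 16  64  160  304  496  736
  Δ^2: 48  96  144  192  240
  Δ^3: 48  48  48  48
  Δ^4: 0  0  0
  Δ^5: 0  0
  Δ^6: 0
The third differences are constant (48) and nonzero, while all higher differences vanish, so the minimal degree is 3.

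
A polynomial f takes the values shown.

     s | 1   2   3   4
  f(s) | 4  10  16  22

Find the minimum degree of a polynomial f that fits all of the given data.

1

Forward differences of the values at s = 1, 2, 3, 4:
  f  : 4  10  16  22
  Δ  : 6  6  6
  Δ^2: 0  0
  Δ^3: 0
The first differences are constant (6) and nonzero, while all higher differences vanish, so the minimal degree is 1.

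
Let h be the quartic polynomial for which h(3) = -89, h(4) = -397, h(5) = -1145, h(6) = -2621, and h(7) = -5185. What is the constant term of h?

-5

Write h(u) = au^4 + bu^3 + cu^2 + du + e. Substituting each data point gives a linear system:
  81a + 27b + 9c + 3d + e = -89
  256a + 64b + 16c + 4d + e = -397
  625a + 125b + 25c + 5d + e = -1145
  1296a + 216b + 36c + 6d + e = -2621
  2401a + 343b + 49c + 7d + e = -5185
Solving the system yields a = -3, b = 6, c = -1, d = 2, e = -5.
So h(u) = -3u⁴ + 6u³ - u² + 2u - 5.
The constant term is -5.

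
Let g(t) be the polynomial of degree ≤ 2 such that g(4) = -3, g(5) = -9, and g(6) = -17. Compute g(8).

Write g(t) = at^2 + bt + c. Substituting each data point gives a linear system:
  16a + 4b + c = -3
  25a + 5b + c = -9
  36a + 6b + c = -17
Solving the system yields a = -1, b = 3, c = 1.
So g(t) = -t^2 + 3t + 1.
Then g(8) = -39.

-39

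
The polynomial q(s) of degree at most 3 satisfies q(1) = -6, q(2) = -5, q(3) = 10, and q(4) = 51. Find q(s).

Write q(s) = as^3 + bs^2 + cs + d. Substituting each data point gives a linear system:
  a + b + c + d = -6
  8a + 4b + 2c + d = -5
  27a + 9b + 3c + d = 10
  64a + 16b + 4c + d = 51
Solving the system yields a = 2, b = -5, c = 2, d = -5.
So q(s) = 2s^3 - 5s^2 + 2s - 5.
Check: q(4) = 51. ✓

q(s) = 2s^3 - 5s^2 + 2s - 5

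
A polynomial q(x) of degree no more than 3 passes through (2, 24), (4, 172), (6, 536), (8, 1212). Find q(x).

Write q(x) = ax^3 + bx^2 + cx + d. Substituting each data point gives a linear system:
  8a + 4b + 2c + d = 24
  64a + 16b + 4c + d = 172
  216a + 36b + 6c + d = 536
  512a + 64b + 8c + d = 1212
Solving the system yields a = 2, b = 3, c = 0, d = -4.
So q(x) = 2x^3 + 3x^2 - 4.
Check: q(4) = 172. ✓

q(x) = 2x^3 + 3x^2 - 4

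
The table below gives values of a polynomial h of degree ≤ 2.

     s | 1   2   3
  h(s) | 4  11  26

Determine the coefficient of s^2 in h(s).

4

Write h(s) = as^2 + bs + c. Substituting each data point gives a linear system:
  a + b + c = 4
  4a + 2b + c = 11
  9a + 3b + c = 26
Solving the system yields a = 4, b = -5, c = 5.
So h(s) = 4s^2 - 5s + 5.
The leading coefficient is 4.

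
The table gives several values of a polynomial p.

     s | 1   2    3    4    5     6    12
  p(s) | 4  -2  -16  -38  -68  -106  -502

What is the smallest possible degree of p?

2

Divided differences on the nodes 1, 2, 3, 4, 5, 6, 12:
  order 0: 4  -2  -16  -38  -68  -106  -502
  order 1: -6  -14  -22  -30  -38  -66
  order 2: -4  -4  -4  -4  -4
  order 3: 0  0  0  0
  order 4: 0  0  0
  order 5: 0  0
  order 6: 0
The order-2 divided differences are all -4 (nonzero) and every higher order vanishes, so the data lies on a polynomial of degree exactly 2.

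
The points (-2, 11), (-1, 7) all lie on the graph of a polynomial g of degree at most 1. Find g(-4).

Write g(n) = an + b. Substituting each data point gives a linear system:
  -2a + b = 11
  -a + b = 7
Solving the system yields a = -4, b = 3.
So g(n) = -4n + 3.
Then g(-4) = 19.

19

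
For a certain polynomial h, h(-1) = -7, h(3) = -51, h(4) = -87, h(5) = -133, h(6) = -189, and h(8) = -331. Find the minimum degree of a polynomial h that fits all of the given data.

2

Divided differences on the nodes -1, 3, 4, 5, 6, 8:
  order 0: -7  -51  -87  -133  -189  -331
  order 1: -11  -36  -46  -56  -71
  order 2: -5  -5  -5  -5
  order 3: 0  0  0
  order 4: 0  0
  order 5: 0
The order-2 divided differences are all -5 (nonzero) and every higher order vanishes, so the data lies on a polynomial of degree exactly 2.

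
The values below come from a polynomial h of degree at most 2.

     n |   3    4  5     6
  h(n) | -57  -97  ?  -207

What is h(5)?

The 3 known points determine the degree-2 polynomial uniquely.
Write h(n) = an^2 + bn + c. Substituting each data point gives a linear system:
  9a + 3b + c = -57
  16a + 4b + c = -97
  36a + 6b + c = -207
Solving the system yields a = -5, b = -5, c = 3.
So h(n) = -5n² - 5n + 3.
Then h(5) = -147.

-147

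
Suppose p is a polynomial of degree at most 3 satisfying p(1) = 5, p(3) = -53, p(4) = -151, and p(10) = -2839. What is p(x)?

Write p(x) = ax^3 + bx^2 + cx + d. Substituting each data point gives a linear system:
  a + b + c + d = 5
  27a + 9b + 3c + d = -53
  64a + 16b + 4c + d = -151
  1000a + 100b + 10c + d = -2839
Solving the system yields a = -3, b = 1, c = 6, d = 1.
So p(x) = -3x^3 + x^2 + 6x + 1.
Check: p(3) = -53. ✓

p(x) = -3x^3 + x^2 + 6x + 1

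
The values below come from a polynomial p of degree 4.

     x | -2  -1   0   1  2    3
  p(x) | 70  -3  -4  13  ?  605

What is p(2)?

138

On equispaced nodes a degree-4 polynomial has vanishing fifth forward difference, so
  - p(-2) + 5·p(-1) - 10·p(0) + 10·p(1) - 5·p(2) + p(3) = 0.
Substituting the known values and solving for p(2):
  -5·p(2) = -690
  p(2) = 138.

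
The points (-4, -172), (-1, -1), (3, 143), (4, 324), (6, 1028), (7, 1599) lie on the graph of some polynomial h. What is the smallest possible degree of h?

3

Divided differences on the nodes -4, -1, 3, 4, 6, 7:
  order 0: -172  -1  143  324  1028  1599
  order 1: 57  36  181  352  571
  order 2: -3  29  57  73
  order 3: 4  4  4
  order 4: 0  0
  order 5: 0
The order-3 divided differences are all 4 (nonzero) and every higher order vanishes, so the data lies on a polynomial of degree exactly 3.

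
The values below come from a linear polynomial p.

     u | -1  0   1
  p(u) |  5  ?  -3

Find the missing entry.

1

On equispaced nodes a degree-1 polynomial has vanishing second forward difference, so
  p(-1) - 2·p(0) + p(1) = 0.
Substituting the known values and solving for p(0):
  -2·p(0) = -2
  p(0) = 1.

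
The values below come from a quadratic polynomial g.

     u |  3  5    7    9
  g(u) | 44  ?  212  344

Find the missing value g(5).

On equispaced nodes a degree-2 polynomial has vanishing third forward difference, so
  - g(3) + 3·g(5) - 3·g(7) + g(9) = 0.
Substituting the known values and solving for g(5):
  3·g(5) = 336
  g(5) = 112.

112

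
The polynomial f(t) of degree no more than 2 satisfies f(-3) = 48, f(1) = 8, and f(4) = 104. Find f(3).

Write f(t) = at^2 + bt + c. Substituting each data point gives a linear system:
  9a - 3b + c = 48
  a + b + c = 8
  16a + 4b + c = 104
Solving the system yields a = 6, b = 2, c = 0.
So f(t) = 6t² + 2t.
Then f(3) = 60.

60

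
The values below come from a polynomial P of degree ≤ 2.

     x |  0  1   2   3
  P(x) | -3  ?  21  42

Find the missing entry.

6

On equispaced nodes a degree-2 polynomial has vanishing third forward difference, so
  - P(0) + 3·P(1) - 3·P(2) + P(3) = 0.
Substituting the known values and solving for P(1):
  3·P(1) = 18
  P(1) = 6.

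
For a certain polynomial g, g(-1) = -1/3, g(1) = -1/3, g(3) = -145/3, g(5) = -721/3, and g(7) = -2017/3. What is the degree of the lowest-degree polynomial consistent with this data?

Forward differences of the values at s = -1, 1, 3, 5, 7:
  g  : -1/3  -1/3  -145/3  -721/3  -2017/3
  Δ  : 0  -48  -192  -432
  Δ^2: -48  -144  -240
  Δ^3: -96  -96
  Δ^4: 0
The third differences are constant (-96) and nonzero, while all higher differences vanish, so the minimal degree is 3.

3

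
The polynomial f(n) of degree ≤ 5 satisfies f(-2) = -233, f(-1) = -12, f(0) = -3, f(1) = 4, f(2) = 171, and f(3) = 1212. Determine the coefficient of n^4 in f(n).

Write f(n) = an^5 + bn^4 + cn^3 + dn^2 + en + k. Substituting each data point gives a linear system:
  -32a + 16b - 8c + 4d - 2e + k = -233
  -a + b - c + d - e + k = -12
  k = -3
  a + b + c + d + e + k = 4
  32a + 16b + 8c + 4d + 2e + k = 171
  243a + 81b + 27c + 9d + 3e + k = 1212
Solving the system yields a = 5, b = -2, c = 6, d = 1, e = -3, k = -3.
So f(n) = 5n⁵ - 2n⁴ + 6n³ + n² - 3n - 3.
The coefficient of n^4 is -2.

-2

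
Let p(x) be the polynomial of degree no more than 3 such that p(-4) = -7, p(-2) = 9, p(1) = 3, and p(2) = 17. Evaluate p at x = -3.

Write p(x) = ax^3 + bx^2 + cx + d. Substituting each data point gives a linear system:
  -64a + 16b - 4c + d = -7
  -8a + 4b - 2c + d = 9
  a + b + c + d = 3
  8a + 4b + 2c + d = 17
Solving the system yields a = 1, b = 3, c = -2, d = 1.
So p(x) = x^3 + 3x^2 - 2x + 1.
Then p(-3) = 7.

7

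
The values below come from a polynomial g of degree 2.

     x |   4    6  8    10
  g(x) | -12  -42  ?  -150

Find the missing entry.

The 3 known points determine the degree-2 polynomial uniquely.
Write g(x) = ax^2 + bx + c. Substituting each data point gives a linear system:
  16a + 4b + c = -12
  36a + 6b + c = -42
  100a + 10b + c = -150
Solving the system yields a = -2, b = 5, c = 0.
So g(x) = -2x^2 + 5x.
Then g(8) = -88.

-88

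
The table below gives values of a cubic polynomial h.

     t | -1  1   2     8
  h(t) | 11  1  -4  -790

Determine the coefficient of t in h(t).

-3

Write h(t) = at^3 + bt^2 + ct + d. Substituting each data point gives a linear system:
  -a + b - c + d = 11
  a + b + c + d = 1
  8a + 4b + 2c + d = -4
  512a + 64b + 8c + d = -790
Solving the system yields a = -2, b = 4, c = -3, d = 2.
So h(t) = -2t^3 + 4t^2 - 3t + 2.
The coefficient of t is -3.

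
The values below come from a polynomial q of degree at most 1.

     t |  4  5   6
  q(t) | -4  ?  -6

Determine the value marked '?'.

The 2 known points determine the degree-1 polynomial uniquely.
Write q(t) = at + b. Substituting each data point gives a linear system:
  4a + b = -4
  6a + b = -6
Solving the system yields a = -1, b = 0.
So q(t) = -t.
Then q(5) = -5.

-5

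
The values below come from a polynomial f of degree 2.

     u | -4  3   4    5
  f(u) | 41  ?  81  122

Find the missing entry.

48

The 3 known points determine the degree-2 polynomial uniquely.
Write f(u) = au^2 + bu + c. Substituting each data point gives a linear system:
  16a - 4b + c = 41
  16a + 4b + c = 81
  25a + 5b + c = 122
Solving the system yields a = 4, b = 5, c = -3.
So f(u) = 4u^2 + 5u - 3.
Then f(3) = 48.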